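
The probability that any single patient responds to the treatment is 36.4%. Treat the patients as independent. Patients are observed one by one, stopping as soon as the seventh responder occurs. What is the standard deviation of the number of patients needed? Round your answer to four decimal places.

5.7966

Y = total patients until the seventh success; negative binomial with r=7, p=0.364.
SD(Y) = √[r(1−p)/p²] = √(33.601014) = 5.796638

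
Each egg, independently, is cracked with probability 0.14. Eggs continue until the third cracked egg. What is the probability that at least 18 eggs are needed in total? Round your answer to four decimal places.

0.5676

Needing more than 17 eggs ⇔ fewer than 3 successes in the first 17. With X ~ Binomial(17, 0.14), P(Y > 17) = P(X ≤ 2).
  k=0: C(17,0)·0.14^0·0.86^17 = 0.076997
  k=1: C(17,1)·0.14^1·0.86^16 = 0.213085
  k=2: C(17,2)·0.14^2·0.86^15 = 0.277506
P(X ≤ 2) = 0.567587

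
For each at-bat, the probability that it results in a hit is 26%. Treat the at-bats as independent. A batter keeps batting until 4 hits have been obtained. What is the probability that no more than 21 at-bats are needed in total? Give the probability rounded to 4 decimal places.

Finishing within 21 at-bats ⇔ at least 4 successes in the first 21. With X ~ Binomial(21, 0.26), P(Y ≤ 21) = 1 − P(X ≤ 3).
  k=0: C(21,0)·0.26^0·0.74^21 = 0.001794
  k=1: C(21,1)·0.26^1·0.74^20 = 0.013238
  k=2: C(21,2)·0.26^2·0.74^19 = 0.046512
  k=3: C(21,3)·0.26^3·0.74^18 = 0.103501
1 − 0.165045 = 0.834955

0.8350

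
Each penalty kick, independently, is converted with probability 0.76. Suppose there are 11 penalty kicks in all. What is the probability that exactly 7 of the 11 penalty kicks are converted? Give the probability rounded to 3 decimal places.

X ~ Binomial(n=11, p=0.76).
P(X=7) = C(11,7) · p^7 · (1−p)^4
= 330 · 0.14645 · 0.0033178 = 0.16034

0.160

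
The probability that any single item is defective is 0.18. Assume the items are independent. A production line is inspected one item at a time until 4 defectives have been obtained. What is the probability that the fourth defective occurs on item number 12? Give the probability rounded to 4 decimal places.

Y = trial on which the fourth success occurs; negative binomial, r=4, p=0.18.
P(Y=12) = C(11,3) · p^4 · (1−p)^8
= 165 · 0.0010498 · 0.20441 = 0.035407

0.0354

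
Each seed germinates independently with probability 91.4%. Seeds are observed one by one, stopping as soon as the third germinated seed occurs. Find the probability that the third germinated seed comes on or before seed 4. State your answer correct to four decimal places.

Finishing within 4 seeds ⇔ at least 3 successes in the first 4. With X ~ Binomial(4, 0.914), P(Y ≤ 4) = 1 − P(X ≤ 2).
  k=0: C(4,0)·0.914^0·0.086^4 = 0.000055
  k=1: C(4,1)·0.914^1·0.086^3 = 0.002325
  k=2: C(4,2)·0.914^2·0.086^2 = 0.037072
1 − 0.039452 = 0.960548

0.9605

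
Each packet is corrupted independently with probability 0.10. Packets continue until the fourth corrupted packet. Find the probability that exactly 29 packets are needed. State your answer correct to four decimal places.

0.0235

Y = trial on which the fourth success occurs; negative binomial, r=4, p=0.10.
P(Y=29) = C(28,3) · p^4 · (1−p)^25
= 3276 · 0.0001 · 0.07179 = 0.023518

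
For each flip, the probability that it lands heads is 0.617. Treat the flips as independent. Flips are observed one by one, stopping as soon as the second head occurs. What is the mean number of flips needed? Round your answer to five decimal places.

Y = total flips until the second success; negative binomial with r=2, p=0.617.
E[Y] = r / p = 2 / 0.617 = 3.2414911

3.24149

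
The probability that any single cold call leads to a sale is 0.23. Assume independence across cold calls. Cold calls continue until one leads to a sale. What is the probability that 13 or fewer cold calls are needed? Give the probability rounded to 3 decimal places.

0.967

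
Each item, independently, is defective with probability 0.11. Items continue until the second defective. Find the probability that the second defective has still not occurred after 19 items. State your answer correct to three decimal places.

0.366

Needing more than 19 items ⇔ fewer than 2 successes in the first 19. With X ~ Binomial(19, 0.11), P(Y > 19) = P(X ≤ 1).
  k=0: C(19,0)·0.11^0·0.89^19 = 0.10925
  k=1: C(19,1)·0.11^1·0.89^18 = 0.25655
P(X ≤ 1) = 0.36579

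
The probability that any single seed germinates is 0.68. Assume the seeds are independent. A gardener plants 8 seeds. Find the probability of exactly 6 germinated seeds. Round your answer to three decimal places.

0.283

X ~ Binomial(n=8, p=0.68).
P(X=6) = C(8,6) · p^6 · (1−p)^2
= 28 · 0.098867 · 0.1024 = 0.28347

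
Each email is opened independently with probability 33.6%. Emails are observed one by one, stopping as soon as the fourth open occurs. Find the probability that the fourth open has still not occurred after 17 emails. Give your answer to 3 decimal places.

Needing more than 17 emails ⇔ fewer than 4 successes in the first 17. With X ~ Binomial(17, 0.336), P(Y > 17) = P(X ≤ 3).
  k=0: C(17,0)·0.336^0·0.664^17 = 0.00095
  k=1: C(17,1)·0.336^1·0.664^16 = 0.00816
  k=2: C(17,2)·0.336^2·0.664^15 = 0.03302
  k=3: C(17,3)·0.336^3·0.664^14 = 0.08354
P(X ≤ 3) = 0.12566

0.126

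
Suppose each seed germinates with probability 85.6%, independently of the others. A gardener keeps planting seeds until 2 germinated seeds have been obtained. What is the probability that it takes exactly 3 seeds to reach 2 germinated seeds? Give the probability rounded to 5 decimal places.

Y = trial on which the second success occurs; negative binomial, r=2, p=0.856.
P(Y=3) = C(2,1) · p^2 · (1−p)^1
= 2 · 0.73274 · 0.144 = 0.2110280

0.21103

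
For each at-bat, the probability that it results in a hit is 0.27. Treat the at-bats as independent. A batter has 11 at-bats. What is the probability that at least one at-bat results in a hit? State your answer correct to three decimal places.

0.969

P(at least one) = 1 − P(none) = 1 − (1 − 0.27)^11
= 1 − 0.03137 = 0.96863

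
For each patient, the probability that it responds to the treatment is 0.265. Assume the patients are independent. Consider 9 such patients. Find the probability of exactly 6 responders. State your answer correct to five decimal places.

X ~ Binomial(n=9, p=0.265).
P(X=6) = C(9,6) · p^6 · (1−p)^3
= 84 · 0.00034632 · 0.39707 = 0.0115509

0.01155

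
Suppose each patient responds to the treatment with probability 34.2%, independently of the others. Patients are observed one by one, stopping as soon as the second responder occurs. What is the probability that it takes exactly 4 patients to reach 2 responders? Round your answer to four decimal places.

0.1519

Y = trial on which the second success occurs; negative binomial, r=2, p=0.342.
P(Y=4) = C(3,1) · p^2 · (1−p)^2
= 3 · 0.11696 · 0.43296 = 0.151924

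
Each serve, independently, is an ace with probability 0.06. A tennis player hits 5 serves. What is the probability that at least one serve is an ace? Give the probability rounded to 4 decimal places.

0.2661

P(at least one) = 1 − P(none) = 1 − (1 − 0.06)^5
= 1 − 0.733904 = 0.266096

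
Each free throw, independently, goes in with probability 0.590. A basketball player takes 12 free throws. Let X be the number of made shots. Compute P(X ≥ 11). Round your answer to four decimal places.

X ~ Binomial(12, 0.59); P(X ≥ 11) = Σ C(12,k) p^k (1−p)^(12−k) over k:
  k=11: C(12,11)·0.59^11·0.41^1 = 0.014837
  k=12: C(12,12)·0.59^12·0.41^0 = 0.001779
Total = 0.016616

0.0166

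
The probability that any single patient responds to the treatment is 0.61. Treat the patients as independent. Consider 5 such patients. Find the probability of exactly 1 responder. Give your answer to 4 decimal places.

0.0706

X ~ Binomial(n=5, p=0.61).
P(X=1) = C(5,1) · p^1 · (1−p)^4
= 5 · 0.61 · 0.023134 = 0.070560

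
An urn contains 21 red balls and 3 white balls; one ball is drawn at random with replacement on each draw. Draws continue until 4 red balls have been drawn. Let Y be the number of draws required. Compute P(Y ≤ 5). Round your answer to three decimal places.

Finishing within 5 draws ⇔ at least 4 successes in the first 5. With X ~ Binomial(5, 0.875), P(Y ≤ 5) = 1 − P(X ≤ 3).
  k=0: C(5,0)·0.875^0·0.125^5 = 0.00003
  k=1: C(5,1)·0.875^1·0.125^4 = 0.00107
  k=2: C(5,2)·0.875^2·0.125^3 = 0.01495
  k=3: C(5,3)·0.875^3·0.125^2 = 0.10468
1 − 0.12073 = 0.87927

0.879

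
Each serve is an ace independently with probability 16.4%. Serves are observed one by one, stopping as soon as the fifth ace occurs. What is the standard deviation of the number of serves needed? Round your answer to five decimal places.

12.46649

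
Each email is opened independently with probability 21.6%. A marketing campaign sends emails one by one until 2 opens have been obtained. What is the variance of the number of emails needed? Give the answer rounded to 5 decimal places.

33.60768

Y = total emails until the second success; negative binomial with r=2, p=0.216.
Var(Y) = r(1−p)/p² = 2·0.784 / 0.216² = 33.6076818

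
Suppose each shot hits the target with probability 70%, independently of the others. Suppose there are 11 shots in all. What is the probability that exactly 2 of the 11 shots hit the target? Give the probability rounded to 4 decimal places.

X ~ Binomial(n=11, p=0.70).
P(X=2) = C(11,2) · p^2 · (1−p)^9
= 55 · 0.49 · 1.9683e-05 = 0.000530

0.0005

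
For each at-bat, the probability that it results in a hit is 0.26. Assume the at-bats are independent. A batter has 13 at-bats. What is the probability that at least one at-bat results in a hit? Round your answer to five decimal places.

0.98005

P(at least one) = 1 − P(none) = 1 − (1 − 0.26)^13
= 1 − 0.0199532 = 0.9800468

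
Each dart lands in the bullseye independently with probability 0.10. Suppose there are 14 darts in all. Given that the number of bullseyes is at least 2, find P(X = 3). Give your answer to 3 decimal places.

0.275

X ~ Binomial(14, 0.10). Want P(X=3 | X≥2) = P(X=3) / P(X≥2).
P(X=3) = C(14,3)·0.10^3·0.90^11 = 0.11423
P(X≥2) = 1 − 0.22877 − 0.35586 = 0.41537
Ratio = 0.11423 / 0.41537 = 0.27500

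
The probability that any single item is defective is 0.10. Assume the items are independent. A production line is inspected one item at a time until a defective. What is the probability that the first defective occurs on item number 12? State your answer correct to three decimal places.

Geometric (trials to first success), p = 0.10.
P(Y = 12) = (1−p)^11 · p = 0.31381 · 0.10 = 0.03138

0.031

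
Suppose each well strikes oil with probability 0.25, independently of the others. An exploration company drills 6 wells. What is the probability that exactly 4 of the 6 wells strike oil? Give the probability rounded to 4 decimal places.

X ~ Binomial(n=6, p=0.25).
P(X=4) = C(6,4) · p^4 · (1−p)^2
= 15 · 0.0039062 · 0.5625 = 0.032959

0.0330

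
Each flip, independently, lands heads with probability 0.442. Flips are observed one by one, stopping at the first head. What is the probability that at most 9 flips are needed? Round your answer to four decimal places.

Y = number of flips to the first success; geometric, p = 0.442.
P(Y ≤ 9) = 1 − (1−p)^9 = 1 − 0.005245 = 0.994755

0.9948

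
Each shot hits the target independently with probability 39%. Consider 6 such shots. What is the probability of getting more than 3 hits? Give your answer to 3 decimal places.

X ~ Binomial(6, 0.39); P(X ≥ 4) = Σ C(6,k) p^k (1−p)^(6−k) over k:
  k=4: C(6,4)·0.39^4·0.61^2 = 0.12912
  k=5: C(6,5)·0.39^5·0.61^1 = 0.03302
  k=6: C(6,6)·0.39^6·0.61^0 = 0.00352
Total = 0.16567

0.166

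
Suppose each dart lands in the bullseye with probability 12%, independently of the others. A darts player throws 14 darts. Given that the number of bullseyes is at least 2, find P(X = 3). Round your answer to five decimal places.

X ~ Binomial(14, 0.12). Want P(X=3 | X≥2) = P(X=3) / P(X≥2).
P(X=3) = C(14,3)·0.12^3·0.88^11 = 0.1541539
P(X≥2) = 1 − 0.1670157 − 0.3188482 = 0.5141360
Ratio = 0.1541539 / 0.5141360 = 0.2998310

0.29983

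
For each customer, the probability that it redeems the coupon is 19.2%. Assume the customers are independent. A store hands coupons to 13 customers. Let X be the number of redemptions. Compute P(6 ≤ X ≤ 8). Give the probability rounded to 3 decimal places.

0.025

X ~ Binomial(13, 0.192); P(6 ≤ X ≤ 8) = Σ C(13,k) p^k (1−p)^(13−k) over k:
  k=6: C(13,6)·0.192^6·0.808^7 = 0.01933
  k=7: C(13,7)·0.192^7·0.808^6 = 0.00459
  k=8: C(13,8)·0.192^8·0.808^5 = 0.00082
Total = 0.02474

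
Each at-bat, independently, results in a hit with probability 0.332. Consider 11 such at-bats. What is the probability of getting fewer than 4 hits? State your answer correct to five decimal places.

X ~ Binomial(11, 0.332); P(X ≤ 3) = Σ C(11,k) p^k (1−p)^(11−k) over k:
  k=0: C(11,0)·0.332^0·0.668^11 = 0.0118179
  k=1: C(11,1)·0.332^1·0.668^10 = 0.0646094
  k=2: C(11,2)·0.332^2·0.668^9 = 0.1605562
  k=3: C(11,3)·0.332^3·0.668^8 = 0.2393921
Total = 0.4763756

0.47638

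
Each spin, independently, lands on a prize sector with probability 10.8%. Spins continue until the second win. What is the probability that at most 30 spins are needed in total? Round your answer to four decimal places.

0.8498

Finishing within 30 spins ⇔ at least 2 successes in the first 30. With X ~ Binomial(30, 0.108), P(Y ≤ 30) = 1 − P(X ≤ 1).
  k=0: C(30,0)·0.108^0·0.892^30 = 0.032430
  k=1: C(30,1)·0.108^1·0.892^29 = 0.117795
1 − 0.150225 = 0.849775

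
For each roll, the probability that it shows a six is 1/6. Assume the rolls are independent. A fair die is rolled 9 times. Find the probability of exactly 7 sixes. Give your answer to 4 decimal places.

X ~ Binomial(n=9, p=0.166667).
P(X=7) = C(9,7) · p^7 · (1−p)^2
= 36 · 3.5722e-06 · 0.69444 = 0.000089

0.0001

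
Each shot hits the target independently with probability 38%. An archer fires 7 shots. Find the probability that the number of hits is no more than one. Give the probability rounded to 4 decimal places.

X ~ Binomial(7, 0.38); P(X ≤ 1) = Σ C(7,k) p^k (1−p)^(7−k) over k:
  k=0: C(7,0)·0.38^0·0.62^7 = 0.035216
  k=1: C(7,1)·0.38^1·0.62^6 = 0.151089
Total = 0.186305

0.1863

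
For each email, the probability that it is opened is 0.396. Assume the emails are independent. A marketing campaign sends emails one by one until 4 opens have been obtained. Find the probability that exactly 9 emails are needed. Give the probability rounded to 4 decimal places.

0.1107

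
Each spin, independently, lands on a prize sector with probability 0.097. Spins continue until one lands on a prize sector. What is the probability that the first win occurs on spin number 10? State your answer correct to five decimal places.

0.03872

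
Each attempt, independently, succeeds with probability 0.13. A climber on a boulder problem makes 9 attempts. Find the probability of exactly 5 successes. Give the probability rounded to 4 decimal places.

X ~ Binomial(n=9, p=0.13).
P(X=5) = C(9,5) · p^5 · (1−p)^4
= 126 · 3.7129e-05 · 0.5729 = 0.002680

0.0027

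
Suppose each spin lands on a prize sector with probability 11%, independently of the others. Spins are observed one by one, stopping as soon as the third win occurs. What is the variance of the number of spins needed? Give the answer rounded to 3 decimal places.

220.661

Y = total spins until the third success; negative binomial with r=3, p=0.11.
Var(Y) = r(1−p)/p² = 3·0.89 / 0.11² = 220.66116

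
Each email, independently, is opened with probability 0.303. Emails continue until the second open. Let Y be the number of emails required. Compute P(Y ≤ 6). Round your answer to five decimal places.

0.58628

Finishing within 6 emails ⇔ at least 2 successes in the first 6. With X ~ Binomial(6, 0.303), P(Y ≤ 6) = 1 − P(X ≤ 1).
  k=0: C(6,0)·0.303^0·0.697^6 = 0.1146560
  k=1: C(6,1)·0.303^1·0.697^5 = 0.2990596
1 − 0.4137156 = 0.5862844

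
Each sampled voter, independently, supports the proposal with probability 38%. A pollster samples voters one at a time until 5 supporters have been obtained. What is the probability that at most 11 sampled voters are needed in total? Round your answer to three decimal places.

Finishing within 11 sampled voters ⇔ at least 5 successes in the first 11. With X ~ Binomial(11, 0.38), P(Y ≤ 11) = 1 − P(X ≤ 4).
  k=0: C(11,0)·0.38^0·0.62^11 = 0.00520
  k=1: C(11,1)·0.38^1·0.62^10 = 0.03508
  k=2: C(11,2)·0.38^2·0.62^9 = 0.10751
  k=3: C(11,3)·0.38^3·0.62^8 = 0.19768
  k=4: C(11,4)·0.38^4·0.62^7 = 0.24232
1 − 0.58780 = 0.41220

0.412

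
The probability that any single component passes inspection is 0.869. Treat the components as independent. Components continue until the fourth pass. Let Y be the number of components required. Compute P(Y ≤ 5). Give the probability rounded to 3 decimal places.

Finishing within 5 components ⇔ at least 4 successes in the first 5. With X ~ Binomial(5, 0.869), P(Y ≤ 5) = 1 − P(X ≤ 3).
  k=0: C(5,0)·0.869^0·0.131^5 = 0.00004
  k=1: C(5,1)·0.869^1·0.131^4 = 0.00128
  k=2: C(5,2)·0.869^2·0.131^3 = 0.01698
  k=3: C(5,3)·0.869^3·0.131^2 = 0.11262
1 − 0.13091 = 0.86909

0.869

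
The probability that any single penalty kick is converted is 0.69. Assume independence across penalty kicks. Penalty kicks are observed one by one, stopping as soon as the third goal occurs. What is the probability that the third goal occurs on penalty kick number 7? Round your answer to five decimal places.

0.04551

Y = trial on which the third success occurs; negative binomial, r=3, p=0.69.
P(Y=7) = C(6,2) · p^3 · (1−p)^4
= 15 · 0.32851 · 0.0092352 = 0.0455077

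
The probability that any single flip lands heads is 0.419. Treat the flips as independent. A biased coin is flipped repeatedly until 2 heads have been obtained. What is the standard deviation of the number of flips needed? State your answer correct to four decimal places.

2.5727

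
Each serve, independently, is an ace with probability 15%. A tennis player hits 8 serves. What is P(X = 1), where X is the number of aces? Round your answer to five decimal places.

X ~ Binomial(n=8, p=0.15).
P(X=1) = C(8,1) · p^1 · (1−p)^7
= 8 · 0.15 · 0.32058 = 0.3846925

0.38469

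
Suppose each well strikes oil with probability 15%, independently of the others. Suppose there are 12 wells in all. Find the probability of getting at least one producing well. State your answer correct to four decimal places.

0.8578

P(at least one) = 1 − P(none) = 1 − (1 − 0.15)^12
= 1 − 0.142242 = 0.857758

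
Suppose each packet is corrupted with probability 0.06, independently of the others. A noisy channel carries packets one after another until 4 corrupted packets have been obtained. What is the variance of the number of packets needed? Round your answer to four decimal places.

Y = total packets until the fourth success; negative binomial with r=4, p=0.06.
Var(Y) = r(1−p)/p² = 4·0.94 / 0.06² = 1044.444444

1044.4444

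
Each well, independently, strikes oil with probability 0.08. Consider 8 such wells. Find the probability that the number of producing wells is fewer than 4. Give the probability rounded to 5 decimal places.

X ~ Binomial(8, 0.08); P(X ≤ 3) = Σ C(8,k) p^k (1−p)^(8−k) over k:
  k=0: C(8,0)·0.08^0·0.92^8 = 0.5132189
  k=1: C(8,1)·0.08^1·0.92^7 = 0.3570218
  k=2: C(8,2)·0.08^2·0.92^6 = 0.1086588
  k=3: C(8,3)·0.08^3·0.92^5 = 0.0188972
Total = 0.9977967

0.99780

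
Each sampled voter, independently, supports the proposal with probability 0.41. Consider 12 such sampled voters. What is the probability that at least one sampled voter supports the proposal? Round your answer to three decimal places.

P(at least one) = 1 − P(none) = 1 − (1 − 0.41)^12
= 1 − 0.00178 = 0.99822

0.998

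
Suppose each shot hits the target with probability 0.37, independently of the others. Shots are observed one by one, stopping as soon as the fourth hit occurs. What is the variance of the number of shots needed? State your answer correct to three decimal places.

18.408

Y = total shots until the fourth success; negative binomial with r=4, p=0.37.
Var(Y) = r(1−p)/p² = 4·0.63 / 0.37² = 18.40760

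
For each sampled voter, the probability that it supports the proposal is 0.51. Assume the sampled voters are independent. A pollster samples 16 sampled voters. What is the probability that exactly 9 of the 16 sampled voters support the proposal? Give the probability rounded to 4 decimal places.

0.1811

X ~ Binomial(n=16, p=0.51).
P(X=9) = C(16,9) · p^9 · (1−p)^7
= 11440 · 0.0023342 · 0.0067822 = 0.181105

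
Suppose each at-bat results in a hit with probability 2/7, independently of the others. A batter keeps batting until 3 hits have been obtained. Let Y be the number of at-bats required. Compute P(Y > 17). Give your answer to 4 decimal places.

Needing more than 17 at-bats ⇔ fewer than 3 successes in the first 17. With X ~ Binomial(17, 0.285714), P(Y > 17) = P(X ≤ 2).
  k=0: C(17,0)·0.285714^0·0.714286^17 = 0.003280
  k=1: C(17,1)·0.285714^1·0.714286^16 = 0.022301
  k=2: C(17,2)·0.285714^2·0.714286^15 = 0.071365
P(X ≤ 2) = 0.096946

0.0969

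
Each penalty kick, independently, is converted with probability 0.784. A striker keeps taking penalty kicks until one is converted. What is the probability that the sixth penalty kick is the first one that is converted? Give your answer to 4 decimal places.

0.0004

Geometric (trials to first success), p = 0.784.
P(Y = 6) = (1−p)^5 · p = 0.00047018 · 0.784 = 0.000369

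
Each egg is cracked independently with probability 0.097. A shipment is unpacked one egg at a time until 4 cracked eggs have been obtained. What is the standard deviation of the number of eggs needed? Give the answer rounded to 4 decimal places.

19.5931

Y = total eggs until the fourth success; negative binomial with r=4, p=0.097.
SD(Y) = √[r(1−p)/p²] = √(383.887767) = 19.593054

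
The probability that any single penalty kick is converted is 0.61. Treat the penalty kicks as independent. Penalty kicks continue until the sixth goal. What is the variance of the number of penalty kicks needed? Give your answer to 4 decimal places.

Y = total penalty kicks until the sixth success; negative binomial with r=6, p=0.61.
Var(Y) = r(1−p)/p² = 6·0.39 / 0.61² = 6.288632

6.2886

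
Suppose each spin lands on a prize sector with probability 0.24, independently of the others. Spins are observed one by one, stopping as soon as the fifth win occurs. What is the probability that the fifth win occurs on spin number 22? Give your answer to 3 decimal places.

0.045

Y = trial on which the fifth success occurs; negative binomial, r=5, p=0.24.
P(Y=22) = C(21,4) · p^5 · (1−p)^17
= 5985 · 0.00079626 · 0.0094152 = 0.04487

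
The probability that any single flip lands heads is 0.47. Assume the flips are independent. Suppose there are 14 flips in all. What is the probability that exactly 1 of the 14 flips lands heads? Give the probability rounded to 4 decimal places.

0.0017

X ~ Binomial(n=14, p=0.47).
P(X=1) = C(14,1) · p^1 · (1−p)^13
= 14 · 0.47 · 0.00026037 = 0.001713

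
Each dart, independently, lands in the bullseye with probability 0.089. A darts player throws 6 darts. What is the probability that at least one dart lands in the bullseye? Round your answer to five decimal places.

0.42838

P(at least one) = 1 − P(none) = 1 − (1 − 0.089)^6
= 1 − 0.5716237 = 0.4283763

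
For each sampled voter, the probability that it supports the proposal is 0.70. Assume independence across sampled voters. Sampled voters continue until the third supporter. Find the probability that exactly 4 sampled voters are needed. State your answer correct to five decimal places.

0.30870

Y = trial on which the third success occurs; negative binomial, r=3, p=0.70.
P(Y=4) = C(3,2) · p^3 · (1−p)^1
= 3 · 0.343 · 0.3 = 0.3087000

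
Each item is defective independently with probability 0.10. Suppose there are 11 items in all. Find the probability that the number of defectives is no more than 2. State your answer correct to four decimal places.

0.9104

X ~ Binomial(11, 0.10); P(X ≤ 2) = Σ C(11,k) p^k (1−p)^(11−k) over k:
  k=0: C(11,0)·0.10^0·0.90^11 = 0.313811
  k=1: C(11,1)·0.10^1·0.90^10 = 0.383546
  k=2: C(11,2)·0.10^2·0.90^9 = 0.213081
Total = 0.910438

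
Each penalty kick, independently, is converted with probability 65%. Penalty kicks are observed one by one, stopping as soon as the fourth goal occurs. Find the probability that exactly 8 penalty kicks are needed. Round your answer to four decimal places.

0.0938

Y = trial on which the fourth success occurs; negative binomial, r=4, p=0.65.
P(Y=8) = C(7,3) · p^4 · (1−p)^4
= 35 · 0.17851 · 0.015006 = 0.093755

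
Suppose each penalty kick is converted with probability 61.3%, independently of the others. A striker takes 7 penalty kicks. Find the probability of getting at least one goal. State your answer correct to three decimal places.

0.999

P(at least one) = 1 − P(none) = 1 − (1 − 0.613)^7
= 1 − 0.00130 = 0.99870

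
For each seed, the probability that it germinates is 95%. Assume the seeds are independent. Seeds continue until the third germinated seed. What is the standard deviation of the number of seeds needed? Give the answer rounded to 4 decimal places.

0.4077

Y = total seeds until the third success; negative binomial with r=3, p=0.95.
SD(Y) = √[r(1−p)/p²] = √(0.166205) = 0.407682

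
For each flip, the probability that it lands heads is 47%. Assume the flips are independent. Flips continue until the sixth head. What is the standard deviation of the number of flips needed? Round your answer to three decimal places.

3.794

Y = total flips until the sixth success; negative binomial with r=6, p=0.47.
SD(Y) = √[r(1−p)/p²] = √(14.39565) = 3.79416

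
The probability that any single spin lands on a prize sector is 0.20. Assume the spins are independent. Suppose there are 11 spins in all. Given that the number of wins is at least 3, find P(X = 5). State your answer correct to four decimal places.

X ~ Binomial(11, 0.20). Want P(X=5 | X≥3) = P(X=5) / P(X≥3).
P(X=5) = C(11,5)·0.20^5·0.80^6 = 0.038755
P(X≥3) = 1 − 0.085899 − 0.236223 − 0.295279 = 0.382598
Ratio = 0.038755 / 0.382598 = 0.101295

0.1013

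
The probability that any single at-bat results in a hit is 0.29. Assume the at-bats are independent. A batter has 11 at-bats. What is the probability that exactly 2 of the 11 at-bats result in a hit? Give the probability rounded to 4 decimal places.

0.2121

X ~ Binomial(n=11, p=0.29).
P(X=2) = C(11,2) · p^2 · (1−p)^9
= 55 · 0.0841 · 0.045849 = 0.212072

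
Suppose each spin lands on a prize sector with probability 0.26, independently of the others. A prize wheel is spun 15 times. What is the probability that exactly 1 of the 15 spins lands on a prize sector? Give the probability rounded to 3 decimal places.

0.058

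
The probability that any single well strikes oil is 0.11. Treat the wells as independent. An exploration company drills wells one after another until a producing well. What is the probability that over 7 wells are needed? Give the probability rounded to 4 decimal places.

0.4423

Y = number of wells to the first success; geometric, p = 0.11.
P(Y > 7) = P(first 7 all fail) = (1−p)^7 = 0.442313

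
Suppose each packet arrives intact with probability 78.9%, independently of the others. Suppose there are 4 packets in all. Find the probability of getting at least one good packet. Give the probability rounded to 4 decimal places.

P(at least one) = 1 − P(none) = 1 − (1 − 0.789)^4
= 1 − 0.001982 = 0.998018

0.9980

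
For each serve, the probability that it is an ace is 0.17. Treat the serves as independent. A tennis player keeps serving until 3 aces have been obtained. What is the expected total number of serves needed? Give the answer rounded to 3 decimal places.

17.647

Y = total serves until the third success; negative binomial with r=3, p=0.17.
E[Y] = r / p = 3 / 0.17 = 17.64706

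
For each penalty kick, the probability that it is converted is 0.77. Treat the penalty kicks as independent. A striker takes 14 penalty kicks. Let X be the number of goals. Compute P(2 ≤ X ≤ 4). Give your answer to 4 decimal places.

0.0002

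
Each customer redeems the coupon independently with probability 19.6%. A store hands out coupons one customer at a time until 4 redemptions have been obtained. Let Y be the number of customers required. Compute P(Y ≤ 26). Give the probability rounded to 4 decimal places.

Finishing within 26 customers ⇔ at least 4 successes in the first 26. With X ~ Binomial(26, 0.196), P(Y ≤ 26) = 1 − P(X ≤ 3).
  k=0: C(26,0)·0.196^0·0.804^26 = 0.003441
  k=1: C(26,1)·0.196^1·0.804^25 = 0.021809
  k=2: C(26,2)·0.196^2·0.804^24 = 0.066457
  k=3: C(26,3)·0.196^3·0.804^23 = 0.129608
1 − 0.221314 = 0.778686

0.7787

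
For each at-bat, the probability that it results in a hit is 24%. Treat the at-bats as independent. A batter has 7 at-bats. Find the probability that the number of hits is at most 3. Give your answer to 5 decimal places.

X ~ Binomial(7, 0.24); P(X ≤ 3) = Σ C(7,k) p^k (1−p)^(7−k) over k:
  k=0: C(7,0)·0.24^0·0.76^7 = 0.1464519
  k=1: C(7,1)·0.24^1·0.76^6 = 0.3237359
  k=2: C(7,2)·0.24^2·0.76^5 = 0.3066971
  k=3: C(7,3)·0.24^3·0.76^4 = 0.1614196
Total = 0.9383045

0.93830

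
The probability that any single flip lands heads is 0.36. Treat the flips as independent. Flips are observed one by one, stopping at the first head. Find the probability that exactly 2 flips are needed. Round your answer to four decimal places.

Geometric (trials to first success), p = 0.36.
P(Y = 2) = (1−p)^1 · p = 0.64 · 0.36 = 0.230400

0.2304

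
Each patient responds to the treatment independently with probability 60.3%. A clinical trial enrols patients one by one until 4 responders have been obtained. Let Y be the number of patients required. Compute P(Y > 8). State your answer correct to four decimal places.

Needing more than 8 patients ⇔ fewer than 4 successes in the first 8. With X ~ Binomial(8, 0.603), P(Y > 8) = P(X ≤ 3).
  k=0: C(8,0)·0.603^0·0.397^8 = 0.000617
  k=1: C(8,1)·0.603^1·0.397^7 = 0.007498
  k=2: C(8,2)·0.603^2·0.397^6 = 0.039860
  k=3: C(8,3)·0.603^3·0.397^5 = 0.121086
P(X ≤ 3) = 0.169060

0.1691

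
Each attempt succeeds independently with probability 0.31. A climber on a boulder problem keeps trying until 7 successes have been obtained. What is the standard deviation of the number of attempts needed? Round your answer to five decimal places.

Y = total attempts until the seventh success; negative binomial with r=7, p=0.31.
SD(Y) = √[r(1−p)/p²] = √(50.2601457) = 7.0894390

7.08944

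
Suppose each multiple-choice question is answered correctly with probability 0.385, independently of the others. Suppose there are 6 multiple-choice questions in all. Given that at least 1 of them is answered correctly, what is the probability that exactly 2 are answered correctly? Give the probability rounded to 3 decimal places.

0.336

X ~ Binomial(6, 0.385). Want P(X=2 | X≥1) = P(X=2) / P(X≥1).
P(X=2) = C(6,2)·0.385^2·0.615^4 = 0.31806
P(X≥1) = 1 − 0.05411 = 0.94589
Ratio = 0.31806 / 0.94589 = 0.33626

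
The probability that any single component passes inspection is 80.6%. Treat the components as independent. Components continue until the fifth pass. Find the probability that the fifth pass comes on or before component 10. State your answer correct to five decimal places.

0.99456

Finishing within 10 components ⇔ at least 5 successes in the first 10. With X ~ Binomial(10, 0.806), P(Y ≤ 10) = 1 − P(X ≤ 4).
  k=0: C(10,0)·0.806^0·0.194^10 = 0.0000001
  k=1: C(10,1)·0.806^1·0.194^9 = 0.0000031
  k=2: C(10,2)·0.806^2·0.194^8 = 0.0000587
  k=3: C(10,3)·0.806^3·0.194^7 = 0.0006498
  k=4: C(10,4)·0.806^4·0.194^6 = 0.0047247
1 − 0.0054363 = 0.9945637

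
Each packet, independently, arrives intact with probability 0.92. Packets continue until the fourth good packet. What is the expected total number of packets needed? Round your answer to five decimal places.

Y = total packets until the fourth success; negative binomial with r=4, p=0.92.
E[Y] = r / p = 4 / 0.92 = 4.3478261

4.34783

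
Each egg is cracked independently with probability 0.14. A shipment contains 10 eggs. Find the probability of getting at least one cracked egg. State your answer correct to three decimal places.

P(at least one) = 1 − P(none) = 1 − (1 − 0.14)^10
= 1 − 0.22130 = 0.77870

0.779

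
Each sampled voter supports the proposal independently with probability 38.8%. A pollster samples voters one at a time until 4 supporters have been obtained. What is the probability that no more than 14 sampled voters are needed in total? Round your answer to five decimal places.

0.85606

Finishing within 14 sampled voters ⇔ at least 4 successes in the first 14. With X ~ Binomial(14, 0.388), P(Y ≤ 14) = 1 − P(X ≤ 3).
  k=0: C(14,0)·0.388^0·0.612^14 = 0.0010340
  k=1: C(14,1)·0.388^1·0.612^13 = 0.0091776
  k=2: C(14,2)·0.388^2·0.612^12 = 0.0378200
  k=3: C(14,3)·0.388^3·0.612^11 = 0.0959096
1 − 0.1439412 = 0.8560588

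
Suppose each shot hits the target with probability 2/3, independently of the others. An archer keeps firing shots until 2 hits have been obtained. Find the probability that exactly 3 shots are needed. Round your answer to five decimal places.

Y = trial on which the second success occurs; negative binomial, r=2, p=0.666667.
P(Y=3) = C(2,1) · p^2 · (1−p)^1
= 2 · 0.44444 · 0.33333 = 0.2962963

0.29630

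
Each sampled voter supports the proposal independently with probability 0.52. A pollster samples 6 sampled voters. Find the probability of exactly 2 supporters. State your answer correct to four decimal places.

X ~ Binomial(n=6, p=0.52).
P(X=2) = C(6,2) · p^2 · (1−p)^4
= 15 · 0.2704 · 0.053084 = 0.215309

0.2153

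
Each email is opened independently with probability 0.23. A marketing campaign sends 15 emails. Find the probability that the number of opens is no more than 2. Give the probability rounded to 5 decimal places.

X ~ Binomial(15, 0.23); P(X ≤ 2) = Σ C(15,k) p^k (1−p)^(15−k) over k:
  k=0: C(15,0)·0.23^0·0.77^15 = 0.0198317
  k=1: C(15,1)·0.23^1·0.77^14 = 0.0888565
  k=2: C(15,2)·0.23^2·0.77^13 = 0.1857909
Total = 0.2944791

0.29448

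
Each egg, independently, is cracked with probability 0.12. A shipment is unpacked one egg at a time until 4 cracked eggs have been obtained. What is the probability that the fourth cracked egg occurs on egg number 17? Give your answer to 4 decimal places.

0.0220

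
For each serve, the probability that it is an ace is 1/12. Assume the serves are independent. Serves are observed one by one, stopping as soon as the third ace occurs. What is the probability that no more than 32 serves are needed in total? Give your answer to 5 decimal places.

Finishing within 32 serves ⇔ at least 3 successes in the first 32. With X ~ Binomial(32, 0.083333), P(Y ≤ 32) = 1 − P(X ≤ 2).
  k=0: C(32,0)·0.083333^0·0.916667^32 = 0.0617684
  k=1: C(32,1)·0.083333^1·0.916667^31 = 0.1796898
  k=2: C(32,2)·0.083333^2·0.916667^30 = 0.2531992
1 − 0.4946573 = 0.5053427

0.50534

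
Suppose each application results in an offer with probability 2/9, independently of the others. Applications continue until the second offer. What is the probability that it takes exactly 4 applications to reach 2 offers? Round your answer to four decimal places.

Y = trial on which the second success occurs; negative binomial, r=2, p=0.222222.
P(Y=4) = C(3,1) · p^2 · (1−p)^2
= 3 · 0.049383 · 0.60494 = 0.089620

0.0896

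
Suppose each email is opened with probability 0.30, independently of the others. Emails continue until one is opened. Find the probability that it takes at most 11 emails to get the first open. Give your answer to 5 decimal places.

0.98023

Y = number of emails to the first success; geometric, p = 0.30.
P(Y ≤ 11) = 1 − (1−p)^11 = 1 − 0.0197733 = 0.9802267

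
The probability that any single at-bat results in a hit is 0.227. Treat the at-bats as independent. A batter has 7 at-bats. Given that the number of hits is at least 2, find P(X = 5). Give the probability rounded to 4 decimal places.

0.0152

X ~ Binomial(7, 0.227). Want P(X=5 | X≥2) = P(X=5) / P(X≥2).
P(X=5) = C(7,5)·0.227^5·0.773^2 = 0.007563
P(X≥2) = 1 − 0.164914 − 0.339001 = 0.496085
Ratio = 0.007563 / 0.496085 = 0.015246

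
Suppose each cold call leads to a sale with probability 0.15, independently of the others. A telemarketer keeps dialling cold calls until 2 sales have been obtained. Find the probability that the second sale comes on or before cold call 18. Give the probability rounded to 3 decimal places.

0.776

Finishing within 18 cold calls ⇔ at least 2 successes in the first 18. With X ~ Binomial(18, 0.15), P(Y ≤ 18) = 1 − P(X ≤ 1).
  k=0: C(18,0)·0.15^0·0.85^18 = 0.05365
  k=1: C(18,1)·0.15^1·0.85^17 = 0.17041
1 − 0.22405 = 0.77595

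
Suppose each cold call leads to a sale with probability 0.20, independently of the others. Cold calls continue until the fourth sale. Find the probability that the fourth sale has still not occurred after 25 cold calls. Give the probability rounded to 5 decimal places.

0.23399

Needing more than 25 cold calls ⇔ fewer than 4 successes in the first 25. With X ~ Binomial(25, 0.20), P(Y > 25) = P(X ≤ 3).
  k=0: C(25,0)·0.20^0·0.80^25 = 0.0037779
  k=1: C(25,1)·0.20^1·0.80^24 = 0.0236118
  k=2: C(25,2)·0.20^2·0.80^23 = 0.0708355
  k=3: C(25,3)·0.20^3·0.80^22 = 0.1357680
P(X ≤ 3) = 0.2339933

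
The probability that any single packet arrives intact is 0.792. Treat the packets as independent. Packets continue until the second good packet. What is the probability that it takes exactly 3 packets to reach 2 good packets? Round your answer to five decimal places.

0.26094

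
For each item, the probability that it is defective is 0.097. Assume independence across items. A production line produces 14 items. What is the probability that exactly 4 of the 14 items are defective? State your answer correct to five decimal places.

0.03194

X ~ Binomial(n=14, p=0.097).
P(X=4) = C(14,4) · p^4 · (1−p)^10
= 1001 · 8.8529e-05 · 0.36048 = 0.0319447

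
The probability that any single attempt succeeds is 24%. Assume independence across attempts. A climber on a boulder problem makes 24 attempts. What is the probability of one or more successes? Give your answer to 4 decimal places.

0.9986

P(at least one) = 1 − P(none) = 1 − (1 − 0.24)^24
= 1 − 0.001379 = 0.998621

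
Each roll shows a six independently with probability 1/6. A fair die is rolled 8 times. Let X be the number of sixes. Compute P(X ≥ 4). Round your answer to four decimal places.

X ~ Binomial(8, 0.166667); P(X ≥ 4) = Σ C(8,k) p^k (1−p)^(8−k) over k:
  k=4: C(8,4)·0.166667^4·0.833333^4 = 0.026048
  k=5: C(8,5)·0.166667^5·0.833333^3 = 0.004168
  k=6: C(8,6)·0.166667^6·0.833333^2 = 0.000417
  k=7: C(8,7)·0.166667^7·0.833333^1 = 0.000024
  k=8: C(8,8)·0.166667^8·0.833333^0 = 0.000001
Total = 0.030656

0.0307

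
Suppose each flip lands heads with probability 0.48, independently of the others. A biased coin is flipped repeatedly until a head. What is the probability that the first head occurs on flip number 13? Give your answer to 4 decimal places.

Geometric (trials to first success), p = 0.48.
P(Y = 13) = (1−p)^12 · p = 0.00039088 · 0.48 = 0.000188

0.0002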